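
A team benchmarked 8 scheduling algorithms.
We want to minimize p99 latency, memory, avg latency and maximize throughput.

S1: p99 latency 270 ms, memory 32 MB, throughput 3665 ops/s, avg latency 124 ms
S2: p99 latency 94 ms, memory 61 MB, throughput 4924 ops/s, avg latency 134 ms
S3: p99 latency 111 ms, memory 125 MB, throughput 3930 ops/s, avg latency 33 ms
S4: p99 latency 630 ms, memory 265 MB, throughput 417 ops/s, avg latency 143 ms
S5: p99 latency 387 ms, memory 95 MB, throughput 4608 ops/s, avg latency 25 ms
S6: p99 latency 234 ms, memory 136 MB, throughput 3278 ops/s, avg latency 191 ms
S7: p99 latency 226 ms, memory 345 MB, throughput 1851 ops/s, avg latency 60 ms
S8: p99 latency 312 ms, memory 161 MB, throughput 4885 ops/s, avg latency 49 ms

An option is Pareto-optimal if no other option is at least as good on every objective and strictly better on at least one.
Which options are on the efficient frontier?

S1: not dominated (best memory).
S2: not dominated (best p99 latency).
S3: not dominated.
S4: dominated by S1 (p99 latency 270≤630, memory 32≤265, throughput 3665≥417, avg latency 124≤143).
S5: not dominated (best avg latency).
S6: dominated by S2 (p99 latency 94≤234, memory 61≤136, throughput 4924≥3278, avg latency 134≤191).
S7: dominated by S3 (p99 latency 111≤226, memory 125≤345, throughput 3930≥1851, avg latency 33≤60).
S8: not dominated.

S1, S2, S3, S5, S8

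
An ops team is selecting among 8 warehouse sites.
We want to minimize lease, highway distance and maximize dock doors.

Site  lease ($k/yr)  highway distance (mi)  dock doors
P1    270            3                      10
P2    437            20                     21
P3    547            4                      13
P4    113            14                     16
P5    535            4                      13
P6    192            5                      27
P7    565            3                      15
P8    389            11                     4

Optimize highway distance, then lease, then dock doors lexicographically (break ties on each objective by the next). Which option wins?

P1

First minimize highway distance: best is 3, kept {P1, P7}.
Then minimize lease: best is 270, kept {P1}.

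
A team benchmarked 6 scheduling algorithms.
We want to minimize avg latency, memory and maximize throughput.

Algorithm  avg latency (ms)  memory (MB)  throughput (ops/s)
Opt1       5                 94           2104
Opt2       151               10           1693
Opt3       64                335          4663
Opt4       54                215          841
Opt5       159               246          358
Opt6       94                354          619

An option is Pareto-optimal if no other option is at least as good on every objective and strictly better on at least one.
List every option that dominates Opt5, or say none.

Opt1: avg latency 5≤159, memory 94≤246, throughput 2104≥358 — dominates Opt5.
Opt2: avg latency 151≤159, memory 10≤246, throughput 1693≥358 — dominates Opt5.
Opt4: avg latency 54≤159, memory 215≤246, throughput 841≥358 — dominates Opt5.
Others (Opt3, Opt6) are each worse than Opt5 on at least one objective.

Opt1, Opt2, Opt4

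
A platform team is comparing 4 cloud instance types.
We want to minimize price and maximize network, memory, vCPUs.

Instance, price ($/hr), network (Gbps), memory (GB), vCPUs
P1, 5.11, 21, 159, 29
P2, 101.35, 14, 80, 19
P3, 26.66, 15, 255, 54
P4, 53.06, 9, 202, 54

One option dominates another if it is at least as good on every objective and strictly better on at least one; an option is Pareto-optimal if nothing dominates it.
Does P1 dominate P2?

P1 vs P2: price 5.11≤101.35, network 21≥14, memory 159≥80, vCPUs 29≥19 — P1 is at least as good on every objective with at least one strict improvement.

Yes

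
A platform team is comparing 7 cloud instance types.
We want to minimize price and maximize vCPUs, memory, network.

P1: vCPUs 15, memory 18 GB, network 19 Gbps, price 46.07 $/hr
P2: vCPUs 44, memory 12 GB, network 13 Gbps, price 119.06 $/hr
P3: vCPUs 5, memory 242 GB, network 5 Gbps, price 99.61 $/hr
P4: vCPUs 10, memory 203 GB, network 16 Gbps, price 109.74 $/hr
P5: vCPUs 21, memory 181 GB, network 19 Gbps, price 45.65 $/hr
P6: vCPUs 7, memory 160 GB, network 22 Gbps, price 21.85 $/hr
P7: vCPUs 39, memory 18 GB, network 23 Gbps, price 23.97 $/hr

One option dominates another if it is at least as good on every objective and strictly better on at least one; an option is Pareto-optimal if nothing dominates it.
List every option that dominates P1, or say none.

P5, P7

P5: vCPUs 21≥15, memory 181≥18, network 19≥19, price 45.65≤46.07 — dominates P1.
P7: vCPUs 39≥15, memory 18≥18, network 23≥19, price 23.97≤46.07 — dominates P1.
Others (P2, P3, P4, P6) are each worse than P1 on at least one objective.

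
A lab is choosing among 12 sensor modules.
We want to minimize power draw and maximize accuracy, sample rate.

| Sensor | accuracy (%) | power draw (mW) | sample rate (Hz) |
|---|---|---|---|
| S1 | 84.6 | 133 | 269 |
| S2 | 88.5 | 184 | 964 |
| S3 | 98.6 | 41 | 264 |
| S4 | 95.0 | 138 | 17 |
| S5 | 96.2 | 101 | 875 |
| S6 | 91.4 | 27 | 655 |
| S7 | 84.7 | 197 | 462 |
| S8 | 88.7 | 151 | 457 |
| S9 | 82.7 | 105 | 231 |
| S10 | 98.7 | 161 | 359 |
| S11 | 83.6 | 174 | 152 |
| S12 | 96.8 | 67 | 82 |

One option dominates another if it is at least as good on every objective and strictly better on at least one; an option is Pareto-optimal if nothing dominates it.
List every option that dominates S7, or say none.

S2: accuracy 88.5≥84.7, power draw 184≤197, sample rate 964≥462 — dominates S7.
S5: accuracy 96.2≥84.7, power draw 101≤197, sample rate 875≥462 — dominates S7.
S6: accuracy 91.4≥84.7, power draw 27≤197, sample rate 655≥462 — dominates S7.
Others (S1, S3, S4, S8, S9, S10, S11, S12) are each worse than S7 on at least one objective.

S2, S5, S6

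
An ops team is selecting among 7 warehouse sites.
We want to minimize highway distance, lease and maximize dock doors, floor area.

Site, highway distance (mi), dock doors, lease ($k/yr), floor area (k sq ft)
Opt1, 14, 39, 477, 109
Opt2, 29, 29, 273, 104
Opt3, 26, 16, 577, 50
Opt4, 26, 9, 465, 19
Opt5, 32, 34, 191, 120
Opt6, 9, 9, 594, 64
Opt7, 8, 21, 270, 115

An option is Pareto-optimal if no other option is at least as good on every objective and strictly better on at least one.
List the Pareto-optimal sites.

Opt1, Opt2, Opt5, Opt7

Opt1: not dominated (best dock doors).
Opt2: not dominated.
Opt3: dominated by Opt1 (highway distance 14≤26, dock doors 39≥16, lease 477≤577, floor area 109≥50).
Opt4: dominated by Opt7 (highway distance 8≤26, dock doors 21≥9, lease 270≤465, floor area 115≥19).
Opt5: not dominated (best lease).
Opt6: dominated by Opt7 (highway distance 8≤9, dock doors 21≥9, lease 270≤594, floor area 115≥64).
Opt7: not dominated (best highway distance).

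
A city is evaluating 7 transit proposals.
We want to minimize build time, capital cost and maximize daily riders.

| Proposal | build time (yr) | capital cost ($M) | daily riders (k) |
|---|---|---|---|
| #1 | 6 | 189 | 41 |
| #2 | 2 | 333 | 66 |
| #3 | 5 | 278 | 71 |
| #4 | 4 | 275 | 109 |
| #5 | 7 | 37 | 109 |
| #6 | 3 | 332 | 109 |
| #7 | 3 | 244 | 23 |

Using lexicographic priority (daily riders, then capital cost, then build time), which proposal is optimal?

First maximize daily riders: best is 109, kept {#4, #5, #6}.
Then minimize capital cost: best is 37, kept {#5}.

#5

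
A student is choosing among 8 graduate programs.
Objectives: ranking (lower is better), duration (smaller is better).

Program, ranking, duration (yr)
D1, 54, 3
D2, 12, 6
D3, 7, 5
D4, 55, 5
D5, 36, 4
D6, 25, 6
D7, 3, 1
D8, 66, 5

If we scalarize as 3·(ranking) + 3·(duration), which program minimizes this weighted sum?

D1: 3·54 + 3·3 = 171
D2: 3·12 + 3·6 = 54
D3: 3·7 + 3·5 = 36
D4: 3·55 + 3·5 = 180
D5: 3·36 + 3·4 = 120
D6: 3·25 + 3·6 = 93
D7: 3·3 + 3·1 = 12
D8: 3·66 + 3·5 = 213
Lowest: D7 at 12.

D7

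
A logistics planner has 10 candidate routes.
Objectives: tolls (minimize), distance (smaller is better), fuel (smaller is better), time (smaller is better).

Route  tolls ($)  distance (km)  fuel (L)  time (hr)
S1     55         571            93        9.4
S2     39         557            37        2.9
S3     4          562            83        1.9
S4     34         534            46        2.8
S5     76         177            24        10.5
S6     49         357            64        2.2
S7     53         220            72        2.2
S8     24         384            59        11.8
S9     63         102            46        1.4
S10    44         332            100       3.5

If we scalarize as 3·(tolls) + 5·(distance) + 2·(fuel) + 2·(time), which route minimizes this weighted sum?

S9

S1: 3·55 + 5·571 + 2·93 + 2·9.4 = 3224.8
S2: 3·39 + 5·557 + 2·37 + 2·2.9 = 2981.8
S3: 3·4 + 5·562 + 2·83 + 2·1.9 = 2991.8
S4: 3·34 + 5·534 + 2·46 + 2·2.8 = 2869.6
S5: 3·76 + 5·177 + 2·24 + 2·10.5 = 1182.0
S6: 3·49 + 5·357 + 2·64 + 2·2.2 = 2064.4
S7: 3·53 + 5·220 + 2·72 + 2·2.2 = 1407.4
S8: 3·24 + 5·384 + 2·59 + 2·11.8 = 2133.6
S9: 3·63 + 5·102 + 2·46 + 2·1.4 = 793.8
S10: 3·44 + 5·332 + 2·100 + 2·3.5 = 1999.0
Lowest: S9 at 793.8.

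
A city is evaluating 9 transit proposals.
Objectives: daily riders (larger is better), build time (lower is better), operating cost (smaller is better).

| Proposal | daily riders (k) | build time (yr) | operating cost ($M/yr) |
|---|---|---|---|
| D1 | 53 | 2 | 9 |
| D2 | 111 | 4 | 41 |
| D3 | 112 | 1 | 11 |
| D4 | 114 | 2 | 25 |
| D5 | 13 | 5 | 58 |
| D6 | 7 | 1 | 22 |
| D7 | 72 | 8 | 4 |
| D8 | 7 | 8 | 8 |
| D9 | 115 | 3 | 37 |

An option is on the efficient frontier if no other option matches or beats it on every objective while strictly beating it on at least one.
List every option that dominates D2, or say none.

D3, D4, D9

D3: daily riders 112≥111, build time 1≤4, operating cost 11≤41 — dominates D2.
D4: daily riders 114≥111, build time 2≤4, operating cost 25≤41 — dominates D2.
D9: daily riders 115≥111, build time 3≤4, operating cost 37≤41 — dominates D2.
Others (D1, D5, D6, D7, D8) are each worse than D2 on at least one objective.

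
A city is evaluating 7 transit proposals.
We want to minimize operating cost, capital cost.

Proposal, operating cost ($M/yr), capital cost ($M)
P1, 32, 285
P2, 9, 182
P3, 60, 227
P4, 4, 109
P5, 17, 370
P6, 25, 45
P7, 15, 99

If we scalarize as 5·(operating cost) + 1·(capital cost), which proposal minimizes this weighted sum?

P1: 5·32 + 1·285 = 445
P2: 5·9 + 1·182 = 227
P3: 5·60 + 1·227 = 527
P4: 5·4 + 1·109 = 129
P5: 5·17 + 1·370 = 455
P6: 5·25 + 1·45 = 170
P7: 5·15 + 1·99 = 174
Lowest: P4 at 129.

P4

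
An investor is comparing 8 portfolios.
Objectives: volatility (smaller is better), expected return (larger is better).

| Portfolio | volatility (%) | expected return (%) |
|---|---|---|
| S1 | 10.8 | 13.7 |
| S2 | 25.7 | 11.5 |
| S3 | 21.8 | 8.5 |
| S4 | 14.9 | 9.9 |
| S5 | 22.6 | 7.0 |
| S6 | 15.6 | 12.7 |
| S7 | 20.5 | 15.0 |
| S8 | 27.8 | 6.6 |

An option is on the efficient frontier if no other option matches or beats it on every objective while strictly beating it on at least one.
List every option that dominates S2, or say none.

S1: volatility 10.8≤25.7, expected return 13.7≥11.5 — dominates S2.
S6: volatility 15.6≤25.7, expected return 12.7≥11.5 — dominates S2.
S7: volatility 20.5≤25.7, expected return 15.0≥11.5 — dominates S2.
Others (S3, S4, S5, S8) are each worse than S2 on at least one objective.

S1, S6, S7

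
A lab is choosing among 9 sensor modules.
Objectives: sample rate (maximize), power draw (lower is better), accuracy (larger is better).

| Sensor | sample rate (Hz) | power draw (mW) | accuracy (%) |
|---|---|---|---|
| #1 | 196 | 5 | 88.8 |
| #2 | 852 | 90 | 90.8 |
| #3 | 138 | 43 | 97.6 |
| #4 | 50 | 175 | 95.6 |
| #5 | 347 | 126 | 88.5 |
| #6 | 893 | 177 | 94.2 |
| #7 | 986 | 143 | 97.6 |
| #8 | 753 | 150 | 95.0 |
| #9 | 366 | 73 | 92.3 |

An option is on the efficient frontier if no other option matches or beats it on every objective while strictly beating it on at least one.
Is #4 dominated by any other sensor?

Yes

#3 vs #4: sample rate 138≥50, power draw 43≤175, accuracy 97.6≥95.6 — #3 is at least as good on every objective and strictly better on at least one, so #3 dominates #4.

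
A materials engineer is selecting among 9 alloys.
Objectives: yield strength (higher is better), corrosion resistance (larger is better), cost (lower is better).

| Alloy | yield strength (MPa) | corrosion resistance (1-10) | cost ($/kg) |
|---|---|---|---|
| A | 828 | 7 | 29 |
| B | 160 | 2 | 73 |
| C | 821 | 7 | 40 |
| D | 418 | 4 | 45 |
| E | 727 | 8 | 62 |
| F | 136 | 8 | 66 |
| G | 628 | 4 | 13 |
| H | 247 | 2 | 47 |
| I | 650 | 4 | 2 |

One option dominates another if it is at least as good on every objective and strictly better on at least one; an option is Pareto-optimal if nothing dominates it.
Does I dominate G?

I vs G: yield strength 650≥628, corrosion resistance 4≥4, cost 2≤13 — I is at least as good on every objective with at least one strict improvement.

Yes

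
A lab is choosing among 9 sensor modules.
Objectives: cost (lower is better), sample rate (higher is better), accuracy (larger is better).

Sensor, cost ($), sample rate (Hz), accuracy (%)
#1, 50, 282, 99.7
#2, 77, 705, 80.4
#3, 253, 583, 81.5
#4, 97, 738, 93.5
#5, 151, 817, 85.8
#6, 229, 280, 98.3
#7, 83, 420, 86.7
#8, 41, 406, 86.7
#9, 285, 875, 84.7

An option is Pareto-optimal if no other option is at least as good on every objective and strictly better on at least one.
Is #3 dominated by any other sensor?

Yes

#4 vs #3: cost 97≤253, sample rate 738≥583, accuracy 93.5≥81.5 — #4 is at least as good on every objective and strictly better on at least one, so #4 dominates #3.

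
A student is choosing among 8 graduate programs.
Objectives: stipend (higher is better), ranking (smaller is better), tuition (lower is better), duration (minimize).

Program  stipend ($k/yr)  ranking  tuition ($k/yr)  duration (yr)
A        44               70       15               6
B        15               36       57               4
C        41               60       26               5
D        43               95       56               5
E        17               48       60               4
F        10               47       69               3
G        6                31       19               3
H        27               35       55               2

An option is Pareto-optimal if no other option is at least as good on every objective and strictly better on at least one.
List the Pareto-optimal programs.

A, C, D, G, H

A: not dominated (best stipend).
B: dominated by H (stipend 27≥15, ranking 35≤36, tuition 55≤57, duration 2≤4).
C: not dominated.
D: not dominated.
E: dominated by H (stipend 27≥17, ranking 35≤48, tuition 55≤60, duration 2≤4).
F: dominated by H (stipend 27≥10, ranking 35≤47, tuition 55≤69, duration 2≤3).
G: not dominated (best ranking).
H: not dominated (best duration).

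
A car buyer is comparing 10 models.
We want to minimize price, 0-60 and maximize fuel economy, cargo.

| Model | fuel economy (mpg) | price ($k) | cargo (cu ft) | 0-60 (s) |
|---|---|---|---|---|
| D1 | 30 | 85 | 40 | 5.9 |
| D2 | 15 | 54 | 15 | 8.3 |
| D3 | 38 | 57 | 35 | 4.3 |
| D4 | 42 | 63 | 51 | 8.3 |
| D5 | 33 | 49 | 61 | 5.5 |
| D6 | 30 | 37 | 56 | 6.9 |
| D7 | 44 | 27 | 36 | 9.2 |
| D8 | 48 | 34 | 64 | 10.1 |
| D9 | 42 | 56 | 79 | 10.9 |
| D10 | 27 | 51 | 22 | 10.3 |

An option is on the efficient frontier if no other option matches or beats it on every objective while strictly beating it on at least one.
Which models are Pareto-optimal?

D3, D4, D5, D6, D7, D8, D9

D1: dominated by D5 (fuel economy 33≥30, price 49≤85, cargo 61≥40, 0-60 5.5≤5.9).
D2: dominated by D5 (fuel economy 33≥15, price 49≤54, cargo 61≥15, 0-60 5.5≤8.3).
D3: not dominated (best 0-60).
D4: not dominated.
D5: not dominated.
D6: not dominated.
D7: not dominated (best price).
D8: not dominated (best fuel economy).
D9: not dominated (best cargo).
D10: dominated by D5 (fuel economy 33≥27, price 49≤51, cargo 61≥22, 0-60 5.5≤10.3).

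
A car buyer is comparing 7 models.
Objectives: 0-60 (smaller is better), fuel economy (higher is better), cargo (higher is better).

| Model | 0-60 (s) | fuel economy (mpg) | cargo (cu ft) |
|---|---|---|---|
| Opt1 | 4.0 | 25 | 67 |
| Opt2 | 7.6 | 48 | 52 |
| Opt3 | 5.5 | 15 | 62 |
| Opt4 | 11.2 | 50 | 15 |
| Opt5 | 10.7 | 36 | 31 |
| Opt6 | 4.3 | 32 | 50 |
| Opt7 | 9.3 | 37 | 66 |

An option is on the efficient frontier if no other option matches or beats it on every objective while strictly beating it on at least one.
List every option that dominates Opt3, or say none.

Opt1: 0-60 4.0≤5.5, fuel economy 25≥15, cargo 67≥62 — dominates Opt3.
Others (Opt2, Opt4, Opt5, Opt6, Opt7) are each worse than Opt3 on at least one objective.

Opt1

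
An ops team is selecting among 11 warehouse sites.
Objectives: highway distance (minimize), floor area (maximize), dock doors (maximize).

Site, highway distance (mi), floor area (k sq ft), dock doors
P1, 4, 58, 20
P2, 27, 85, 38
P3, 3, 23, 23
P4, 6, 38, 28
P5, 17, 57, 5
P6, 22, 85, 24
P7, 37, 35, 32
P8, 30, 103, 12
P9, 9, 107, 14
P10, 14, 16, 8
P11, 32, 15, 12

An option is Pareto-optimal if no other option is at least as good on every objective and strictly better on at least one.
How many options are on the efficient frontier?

P1: not dominated.
P2: not dominated (best dock doors).
P3: not dominated (best highway distance).
P4: not dominated.
P5: dominated by P1 (highway distance 4≤17, floor area 58≥57, dock doors 20≥5).
P6: not dominated.
P7: dominated by P2 (highway distance 27≤37, floor area 85≥35, dock doors 38≥32).
P8: dominated by P9 (highway distance 9≤30, floor area 107≥103, dock doors 14≥12).
P9: not dominated (best floor area).
P10: dominated by P1 (highway distance 4≤14, floor area 58≥16, dock doors 20≥8).
P11: dominated by P1 (highway distance 4≤32, floor area 58≥15, dock doors 20≥12).
Pareto-optimal: P1, P2, P3, P4, P6, P9 → 6.

6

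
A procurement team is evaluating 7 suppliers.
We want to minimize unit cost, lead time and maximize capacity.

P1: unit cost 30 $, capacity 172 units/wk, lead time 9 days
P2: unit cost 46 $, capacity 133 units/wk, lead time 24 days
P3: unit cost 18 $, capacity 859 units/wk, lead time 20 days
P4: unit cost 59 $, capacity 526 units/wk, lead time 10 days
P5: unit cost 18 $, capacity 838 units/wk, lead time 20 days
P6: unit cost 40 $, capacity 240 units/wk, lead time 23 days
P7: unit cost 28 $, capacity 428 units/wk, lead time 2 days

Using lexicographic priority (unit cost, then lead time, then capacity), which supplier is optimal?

P3

First minimize unit cost: best is 18, kept {P3, P5}.
Then minimize lead time: best is 20, kept {P3, P5}.
Then maximize capacity: best is 859, kept {P3}.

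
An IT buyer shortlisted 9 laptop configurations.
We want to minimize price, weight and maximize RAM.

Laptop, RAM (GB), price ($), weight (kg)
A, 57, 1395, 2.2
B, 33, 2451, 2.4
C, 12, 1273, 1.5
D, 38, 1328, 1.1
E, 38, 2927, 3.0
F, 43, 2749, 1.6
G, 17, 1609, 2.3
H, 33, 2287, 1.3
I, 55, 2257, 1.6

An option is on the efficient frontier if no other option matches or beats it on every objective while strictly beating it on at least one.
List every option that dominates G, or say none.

A: RAM 57≥17, price 1395≤1609, weight 2.2≤2.3 — dominates G.
D: RAM 38≥17, price 1328≤1609, weight 1.1≤2.3 — dominates G.
Others (B, C, E, F, H, I) are each worse than G on at least one objective.

A, D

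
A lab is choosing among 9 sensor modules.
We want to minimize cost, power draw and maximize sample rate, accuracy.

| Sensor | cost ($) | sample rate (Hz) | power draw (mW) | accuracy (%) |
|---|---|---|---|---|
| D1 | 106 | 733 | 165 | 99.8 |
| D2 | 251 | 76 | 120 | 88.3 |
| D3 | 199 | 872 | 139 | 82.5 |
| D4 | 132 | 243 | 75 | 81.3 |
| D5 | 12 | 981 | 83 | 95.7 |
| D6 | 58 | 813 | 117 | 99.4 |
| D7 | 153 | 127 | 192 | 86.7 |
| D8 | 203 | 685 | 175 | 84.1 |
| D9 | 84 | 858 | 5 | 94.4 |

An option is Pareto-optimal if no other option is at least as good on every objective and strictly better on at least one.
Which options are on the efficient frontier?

D1, D5, D6, D9

D1: not dominated (best accuracy).
D2: dominated by D5 (cost 12≤251, sample rate 981≥76, power draw 83≤120, accuracy 95.7≥88.3).
D3: dominated by D5 (cost 12≤199, sample rate 981≥872, power draw 83≤139, accuracy 95.7≥82.5).
D4: dominated by D9 (cost 84≤132, sample rate 858≥243, power draw 5≤75, accuracy 94.4≥81.3).
D5: not dominated (best cost).
D6: not dominated.
D7: dominated by D1 (cost 106≤153, sample rate 733≥127, power draw 165≤192, accuracy 99.8≥86.7).
D8: dominated by D1 (cost 106≤203, sample rate 733≥685, power draw 165≤175, accuracy 99.8≥84.1).
D9: not dominated (best power draw).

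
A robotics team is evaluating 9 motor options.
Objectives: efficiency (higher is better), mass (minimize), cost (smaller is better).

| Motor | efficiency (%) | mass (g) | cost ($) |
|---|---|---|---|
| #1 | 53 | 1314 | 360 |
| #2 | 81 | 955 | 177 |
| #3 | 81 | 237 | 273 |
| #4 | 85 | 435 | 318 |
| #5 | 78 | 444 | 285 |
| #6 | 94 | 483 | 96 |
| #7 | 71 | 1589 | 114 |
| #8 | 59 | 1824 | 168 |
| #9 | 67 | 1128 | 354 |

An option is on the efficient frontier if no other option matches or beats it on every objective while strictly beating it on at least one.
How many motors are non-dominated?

#1: dominated by #2 (efficiency 81≥53, mass 955≤1314, cost 177≤360).
#2: dominated by #6 (efficiency 94≥81, mass 483≤955, cost 96≤177).
#3: not dominated (best mass).
#4: not dominated.
#5: dominated by #3 (efficiency 81≥78, mass 237≤444, cost 273≤285).
#6: not dominated (best efficiency).
#7: dominated by #6 (efficiency 94≥71, mass 483≤1589, cost 96≤114).
#8: dominated by #6 (efficiency 94≥59, mass 483≤1824, cost 96≤168).
#9: dominated by #2 (efficiency 81≥67, mass 955≤1128, cost 177≤354).
Pareto-optimal: #3, #4, #6 → 3.

3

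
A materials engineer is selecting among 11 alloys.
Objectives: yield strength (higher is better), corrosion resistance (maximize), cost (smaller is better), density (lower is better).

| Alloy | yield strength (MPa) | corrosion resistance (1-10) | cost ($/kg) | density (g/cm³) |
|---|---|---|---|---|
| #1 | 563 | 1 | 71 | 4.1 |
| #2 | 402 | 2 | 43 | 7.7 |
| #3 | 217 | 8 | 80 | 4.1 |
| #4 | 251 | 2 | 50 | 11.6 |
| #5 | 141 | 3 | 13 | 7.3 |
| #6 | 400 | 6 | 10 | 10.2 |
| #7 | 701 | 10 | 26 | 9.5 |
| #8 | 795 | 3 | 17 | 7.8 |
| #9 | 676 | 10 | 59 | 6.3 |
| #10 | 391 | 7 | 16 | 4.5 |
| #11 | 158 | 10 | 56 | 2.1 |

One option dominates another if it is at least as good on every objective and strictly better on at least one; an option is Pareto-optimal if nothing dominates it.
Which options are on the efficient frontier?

#1: not dominated.
#2: not dominated.
#3: not dominated.
#4: dominated by #2 (yield strength 402≥251, corrosion resistance 2≥2, cost 43≤50, density 7.7≤11.6).
#5: not dominated.
#6: not dominated (best cost).
#7: not dominated.
#8: not dominated (best yield strength).
#9: not dominated.
#10: not dominated.
#11: not dominated (best density).

#1, #2, #3, #5, #6, #7, #8, #9, #10, #11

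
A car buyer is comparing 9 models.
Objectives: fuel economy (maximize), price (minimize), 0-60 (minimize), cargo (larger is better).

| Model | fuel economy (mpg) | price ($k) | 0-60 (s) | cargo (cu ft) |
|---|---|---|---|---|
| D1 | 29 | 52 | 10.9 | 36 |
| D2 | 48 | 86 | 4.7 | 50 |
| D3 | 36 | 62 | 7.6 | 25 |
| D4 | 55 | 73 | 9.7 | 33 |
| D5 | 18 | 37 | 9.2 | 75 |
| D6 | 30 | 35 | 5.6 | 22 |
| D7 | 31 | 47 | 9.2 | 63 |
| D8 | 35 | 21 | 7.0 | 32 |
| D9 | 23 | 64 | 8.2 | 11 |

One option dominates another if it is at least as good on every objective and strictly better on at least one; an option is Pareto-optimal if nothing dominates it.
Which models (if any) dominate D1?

D7: fuel economy 31≥29, price 47≤52, 0-60 9.2≤10.9, cargo 63≥36 — dominates D1.
Others (D2, D3, D4, D5, D6, D8, D9) are each worse than D1 on at least one objective.

D7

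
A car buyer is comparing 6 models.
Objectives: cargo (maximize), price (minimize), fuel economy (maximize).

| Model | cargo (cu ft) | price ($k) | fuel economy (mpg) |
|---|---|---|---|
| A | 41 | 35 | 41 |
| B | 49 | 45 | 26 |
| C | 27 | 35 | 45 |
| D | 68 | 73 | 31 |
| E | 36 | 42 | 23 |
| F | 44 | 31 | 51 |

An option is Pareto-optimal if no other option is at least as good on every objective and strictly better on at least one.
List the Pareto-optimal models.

A: dominated by F (cargo 44≥41, price 31≤35, fuel economy 51≥41).
B: not dominated.
C: dominated by F (cargo 44≥27, price 31≤35, fuel economy 51≥45).
D: not dominated (best cargo).
E: dominated by A (cargo 41≥36, price 35≤42, fuel economy 41≥23).
F: not dominated (best price).

B, D, F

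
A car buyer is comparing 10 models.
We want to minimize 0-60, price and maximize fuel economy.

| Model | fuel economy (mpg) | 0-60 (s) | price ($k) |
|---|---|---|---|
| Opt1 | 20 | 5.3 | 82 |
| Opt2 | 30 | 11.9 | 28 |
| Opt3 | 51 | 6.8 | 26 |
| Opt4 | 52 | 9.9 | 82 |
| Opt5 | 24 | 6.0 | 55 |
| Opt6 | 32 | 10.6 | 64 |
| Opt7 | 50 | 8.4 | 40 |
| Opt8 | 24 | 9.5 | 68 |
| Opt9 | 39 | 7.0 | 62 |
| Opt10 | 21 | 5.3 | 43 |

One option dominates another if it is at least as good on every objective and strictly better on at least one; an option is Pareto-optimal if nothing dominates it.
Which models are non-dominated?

Opt3, Opt4, Opt5, Opt10

Opt1: dominated by Opt10 (fuel economy 21≥20, 0-60 5.3≤5.3, price 43≤82).
Opt2: dominated by Opt3 (fuel economy 51≥30, 0-60 6.8≤11.9, price 26≤28).
Opt3: not dominated (best price).
Opt4: not dominated (best fuel economy).
Opt5: not dominated.
Opt6: dominated by Opt3 (fuel economy 51≥32, 0-60 6.8≤10.6, price 26≤64).
Opt7: dominated by Opt3 (fuel economy 51≥50, 0-60 6.8≤8.4, price 26≤40).
Opt8: dominated by Opt3 (fuel economy 51≥24, 0-60 6.8≤9.5, price 26≤68).
Opt9: dominated by Opt3 (fuel economy 51≥39, 0-60 6.8≤7.0, price 26≤62).
Opt10: not dominated.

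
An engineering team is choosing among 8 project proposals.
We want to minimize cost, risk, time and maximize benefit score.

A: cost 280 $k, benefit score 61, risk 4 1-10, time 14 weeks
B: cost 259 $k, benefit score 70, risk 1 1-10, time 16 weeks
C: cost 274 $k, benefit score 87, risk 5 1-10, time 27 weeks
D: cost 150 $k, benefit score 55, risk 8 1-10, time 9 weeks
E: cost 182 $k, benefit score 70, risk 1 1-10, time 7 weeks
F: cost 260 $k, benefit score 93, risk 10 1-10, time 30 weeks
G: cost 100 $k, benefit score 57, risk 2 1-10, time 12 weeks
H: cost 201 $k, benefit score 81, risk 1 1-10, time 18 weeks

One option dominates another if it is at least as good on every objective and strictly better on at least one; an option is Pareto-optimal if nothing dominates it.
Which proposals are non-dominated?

C, D, E, F, G, H

A: dominated by E (cost 182≤280, benefit score 70≥61, risk 1≤4, time 7≤14).
B: dominated by E (cost 182≤259, benefit score 70≥70, risk 1≤1, time 7≤16).
C: not dominated.
D: not dominated.
E: not dominated (best time).
F: not dominated (best benefit score).
G: not dominated (best cost).
H: not dominated.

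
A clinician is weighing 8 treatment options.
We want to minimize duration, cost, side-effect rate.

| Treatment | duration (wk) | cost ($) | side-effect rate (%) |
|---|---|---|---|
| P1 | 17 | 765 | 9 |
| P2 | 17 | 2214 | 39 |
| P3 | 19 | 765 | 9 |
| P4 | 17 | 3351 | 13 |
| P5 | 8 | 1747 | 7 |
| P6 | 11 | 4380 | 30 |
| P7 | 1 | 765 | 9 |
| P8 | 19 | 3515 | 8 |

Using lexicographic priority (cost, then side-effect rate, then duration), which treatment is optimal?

First minimize cost: best is 765, kept {P1, P3, P7}.
Then minimize side-effect rate: best is 9, kept {P1, P3, P7}.
Then minimize duration: best is 1, kept {P7}.

P7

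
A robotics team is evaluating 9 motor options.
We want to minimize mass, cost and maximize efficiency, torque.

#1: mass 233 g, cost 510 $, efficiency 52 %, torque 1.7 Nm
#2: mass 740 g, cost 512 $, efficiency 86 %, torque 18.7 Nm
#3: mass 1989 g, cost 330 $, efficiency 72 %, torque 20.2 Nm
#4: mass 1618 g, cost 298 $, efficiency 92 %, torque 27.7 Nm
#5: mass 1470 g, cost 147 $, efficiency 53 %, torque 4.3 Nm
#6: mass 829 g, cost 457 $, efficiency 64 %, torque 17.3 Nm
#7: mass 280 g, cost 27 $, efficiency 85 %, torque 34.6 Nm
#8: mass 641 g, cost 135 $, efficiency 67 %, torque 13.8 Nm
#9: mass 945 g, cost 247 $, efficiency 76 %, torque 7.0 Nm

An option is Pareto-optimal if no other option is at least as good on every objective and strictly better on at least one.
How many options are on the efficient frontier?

4

#1: not dominated (best mass).
#2: not dominated.
#3: dominated by #4 (mass 1618≤1989, cost 298≤330, efficiency 92≥72, torque 27.7≥20.2).
#4: not dominated (best efficiency).
#5: dominated by #7 (mass 280≤1470, cost 27≤147, efficiency 85≥53, torque 34.6≥4.3).
#6: dominated by #7 (mass 280≤829, cost 27≤457, efficiency 85≥64, torque 34.6≥17.3).
#7: not dominated (best cost).
#8: dominated by #7 (mass 280≤641, cost 27≤135, efficiency 85≥67, torque 34.6≥13.8).
#9: dominated by #7 (mass 280≤945, cost 27≤247, efficiency 85≥76, torque 34.6≥7.0).
Pareto-optimal: #1, #2, #4, #7 → 4.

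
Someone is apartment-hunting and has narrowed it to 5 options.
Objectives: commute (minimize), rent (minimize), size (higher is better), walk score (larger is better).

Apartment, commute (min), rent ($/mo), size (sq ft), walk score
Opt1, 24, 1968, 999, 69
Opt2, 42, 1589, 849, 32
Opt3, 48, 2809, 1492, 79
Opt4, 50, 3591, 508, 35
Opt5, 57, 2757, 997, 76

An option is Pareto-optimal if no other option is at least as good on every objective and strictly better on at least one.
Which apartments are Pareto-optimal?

Opt1: not dominated (best commute).
Opt2: not dominated (best rent).
Opt3: not dominated (best size).
Opt4: dominated by Opt1 (commute 24≤50, rent 1968≤3591, size 999≥508, walk score 69≥35).
Opt5: not dominated.

Opt1, Opt2, Opt3, Opt5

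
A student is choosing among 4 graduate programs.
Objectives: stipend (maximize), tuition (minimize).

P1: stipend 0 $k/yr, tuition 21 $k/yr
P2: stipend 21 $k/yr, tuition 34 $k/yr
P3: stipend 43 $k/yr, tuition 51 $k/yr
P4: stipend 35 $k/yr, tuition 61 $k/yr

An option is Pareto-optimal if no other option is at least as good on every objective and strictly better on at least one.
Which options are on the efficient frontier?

P1: not dominated (best tuition).
P2: not dominated.
P3: not dominated (best stipend).
P4: dominated by P3 (stipend 43≥35, tuition 51≤61).

P1, P2, P3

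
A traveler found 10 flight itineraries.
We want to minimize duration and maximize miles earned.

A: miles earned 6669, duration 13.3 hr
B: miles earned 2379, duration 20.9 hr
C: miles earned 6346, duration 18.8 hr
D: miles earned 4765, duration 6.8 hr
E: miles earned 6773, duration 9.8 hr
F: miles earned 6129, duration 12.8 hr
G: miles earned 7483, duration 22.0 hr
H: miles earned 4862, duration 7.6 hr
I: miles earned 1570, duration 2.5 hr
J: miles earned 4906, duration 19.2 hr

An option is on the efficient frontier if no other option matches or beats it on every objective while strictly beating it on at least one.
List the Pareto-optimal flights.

A: dominated by E (miles earned 6773≥6669, duration 9.8≤13.3).
B: dominated by A (miles earned 6669≥2379, duration 13.3≤20.9).
C: dominated by A (miles earned 6669≥6346, duration 13.3≤18.8).
D: not dominated.
E: not dominated.
F: dominated by E (miles earned 6773≥6129, duration 9.8≤12.8).
G: not dominated (best miles earned).
H: not dominated.
I: not dominated (best duration).
J: dominated by A (miles earned 6669≥4906, duration 13.3≤19.2).

D, E, G, H, I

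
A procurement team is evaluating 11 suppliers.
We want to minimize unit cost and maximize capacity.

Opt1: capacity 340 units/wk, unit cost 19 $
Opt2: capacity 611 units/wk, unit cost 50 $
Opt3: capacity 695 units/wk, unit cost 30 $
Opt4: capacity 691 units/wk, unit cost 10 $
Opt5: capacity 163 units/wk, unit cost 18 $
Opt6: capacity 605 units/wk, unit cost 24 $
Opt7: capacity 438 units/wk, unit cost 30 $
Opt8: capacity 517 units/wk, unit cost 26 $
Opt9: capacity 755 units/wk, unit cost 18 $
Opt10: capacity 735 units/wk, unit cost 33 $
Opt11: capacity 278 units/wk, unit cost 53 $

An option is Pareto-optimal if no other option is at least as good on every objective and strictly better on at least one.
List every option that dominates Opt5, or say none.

Opt4, Opt9

Opt4: capacity 691≥163, unit cost 10≤18 — dominates Opt5.
Opt9: capacity 755≥163, unit cost 18≤18 — dominates Opt5.
Others (Opt1, Opt2, Opt3, Opt6, Opt7, Opt8, Opt10, Opt11) are each worse than Opt5 on at least one objective.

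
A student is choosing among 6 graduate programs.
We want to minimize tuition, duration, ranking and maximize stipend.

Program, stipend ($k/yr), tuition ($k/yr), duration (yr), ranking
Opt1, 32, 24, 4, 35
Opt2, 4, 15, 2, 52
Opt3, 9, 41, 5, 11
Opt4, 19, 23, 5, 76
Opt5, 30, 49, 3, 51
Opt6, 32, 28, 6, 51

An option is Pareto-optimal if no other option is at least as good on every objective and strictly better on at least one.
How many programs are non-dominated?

5

Opt1: not dominated.
Opt2: not dominated (best tuition).
Opt3: not dominated (best ranking).
Opt4: not dominated.
Opt5: not dominated.
Opt6: dominated by Opt1 (stipend 32≥32, tuition 24≤28, duration 4≤6, ranking 35≤51).
Pareto-optimal: Opt1, Opt2, Opt3, Opt4, Opt5 → 5.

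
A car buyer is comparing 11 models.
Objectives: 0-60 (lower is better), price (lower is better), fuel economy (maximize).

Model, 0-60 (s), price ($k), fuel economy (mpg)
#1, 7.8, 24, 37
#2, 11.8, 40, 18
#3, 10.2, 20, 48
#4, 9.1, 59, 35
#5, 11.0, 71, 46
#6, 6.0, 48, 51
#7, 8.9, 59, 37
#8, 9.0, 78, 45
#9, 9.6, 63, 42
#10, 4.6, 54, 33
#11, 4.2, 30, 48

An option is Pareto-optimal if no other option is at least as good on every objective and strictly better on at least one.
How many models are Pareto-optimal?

#1: not dominated.
#2: dominated by #1 (0-60 7.8≤11.8, price 24≤40, fuel economy 37≥18).
#3: not dominated (best price).
#4: dominated by #1 (0-60 7.8≤9.1, price 24≤59, fuel economy 37≥35).
#5: dominated by #3 (0-60 10.2≤11.0, price 20≤71, fuel economy 48≥46).
#6: not dominated (best fuel economy).
#7: dominated by #1 (0-60 7.8≤8.9, price 24≤59, fuel economy 37≥37).
#8: dominated by #6 (0-60 6.0≤9.0, price 48≤78, fuel economy 51≥45).
#9: dominated by #6 (0-60 6.0≤9.6, price 48≤63, fuel economy 51≥42).
#10: dominated by #11 (0-60 4.2≤4.6, price 30≤54, fuel economy 48≥33).
#11: not dominated (best 0-60).
Pareto-optimal: #1, #3, #6, #11 → 4.

4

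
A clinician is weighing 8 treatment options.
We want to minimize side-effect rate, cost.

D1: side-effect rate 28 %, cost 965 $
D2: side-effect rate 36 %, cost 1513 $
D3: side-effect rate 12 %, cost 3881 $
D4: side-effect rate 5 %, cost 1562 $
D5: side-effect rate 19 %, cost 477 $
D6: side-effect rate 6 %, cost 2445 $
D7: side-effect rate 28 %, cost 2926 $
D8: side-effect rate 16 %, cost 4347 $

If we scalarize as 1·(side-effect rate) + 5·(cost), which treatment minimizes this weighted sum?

D1: 1·28 + 5·965 = 4853
D2: 1·36 + 5·1513 = 7601
D3: 1·12 + 5·3881 = 19417
D4: 1·5 + 5·1562 = 7815
D5: 1·19 + 5·477 = 2404
D6: 1·6 + 5·2445 = 12231
D7: 1·28 + 5·2926 = 14658
D8: 1·16 + 5·4347 = 21751
Lowest: D5 at 2404.

D5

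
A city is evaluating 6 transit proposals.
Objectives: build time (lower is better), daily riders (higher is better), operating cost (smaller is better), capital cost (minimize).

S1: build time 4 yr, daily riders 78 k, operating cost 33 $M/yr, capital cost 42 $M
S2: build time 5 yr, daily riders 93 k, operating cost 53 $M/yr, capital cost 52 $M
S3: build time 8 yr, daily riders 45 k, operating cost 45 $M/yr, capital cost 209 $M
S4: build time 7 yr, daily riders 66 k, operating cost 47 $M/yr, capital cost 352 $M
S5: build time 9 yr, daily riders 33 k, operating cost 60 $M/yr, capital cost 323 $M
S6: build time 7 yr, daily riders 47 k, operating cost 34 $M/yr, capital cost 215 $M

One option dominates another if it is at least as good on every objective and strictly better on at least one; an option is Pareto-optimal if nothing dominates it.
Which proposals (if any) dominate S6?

S1: build time 4≤7, daily riders 78≥47, operating cost 33≤34, capital cost 42≤215 — dominates S6.
Others (S2, S3, S4, S5) are each worse than S6 on at least one objective.

S1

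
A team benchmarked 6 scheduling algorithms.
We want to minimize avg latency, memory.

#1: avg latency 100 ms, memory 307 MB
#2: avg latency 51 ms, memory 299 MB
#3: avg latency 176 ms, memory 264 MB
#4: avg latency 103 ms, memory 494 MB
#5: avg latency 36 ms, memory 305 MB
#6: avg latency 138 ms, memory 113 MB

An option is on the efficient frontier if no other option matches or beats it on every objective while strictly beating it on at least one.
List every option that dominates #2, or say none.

none

#1: worse on avg latency (100 vs 51).
#3: worse on avg latency (176 vs 51).
#4: worse on avg latency (103 vs 51).
#5: worse on memory (305 vs 299).
#6: worse on avg latency (138 vs 51).
No option dominates #2.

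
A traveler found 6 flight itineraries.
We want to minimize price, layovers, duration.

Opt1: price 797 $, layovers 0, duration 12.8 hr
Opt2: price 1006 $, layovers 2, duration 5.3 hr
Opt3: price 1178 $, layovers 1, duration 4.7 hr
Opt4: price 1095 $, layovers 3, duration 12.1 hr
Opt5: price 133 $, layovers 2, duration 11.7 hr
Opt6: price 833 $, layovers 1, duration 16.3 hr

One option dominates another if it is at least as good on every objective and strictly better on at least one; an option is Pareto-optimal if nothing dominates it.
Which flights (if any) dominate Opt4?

Opt2: price 1006≤1095, layovers 2≤3, duration 5.3≤12.1 — dominates Opt4.
Opt5: price 133≤1095, layovers 2≤3, duration 11.7≤12.1 — dominates Opt4.
Others (Opt1, Opt3, Opt6) are each worse than Opt4 on at least one objective.

Opt2, Opt5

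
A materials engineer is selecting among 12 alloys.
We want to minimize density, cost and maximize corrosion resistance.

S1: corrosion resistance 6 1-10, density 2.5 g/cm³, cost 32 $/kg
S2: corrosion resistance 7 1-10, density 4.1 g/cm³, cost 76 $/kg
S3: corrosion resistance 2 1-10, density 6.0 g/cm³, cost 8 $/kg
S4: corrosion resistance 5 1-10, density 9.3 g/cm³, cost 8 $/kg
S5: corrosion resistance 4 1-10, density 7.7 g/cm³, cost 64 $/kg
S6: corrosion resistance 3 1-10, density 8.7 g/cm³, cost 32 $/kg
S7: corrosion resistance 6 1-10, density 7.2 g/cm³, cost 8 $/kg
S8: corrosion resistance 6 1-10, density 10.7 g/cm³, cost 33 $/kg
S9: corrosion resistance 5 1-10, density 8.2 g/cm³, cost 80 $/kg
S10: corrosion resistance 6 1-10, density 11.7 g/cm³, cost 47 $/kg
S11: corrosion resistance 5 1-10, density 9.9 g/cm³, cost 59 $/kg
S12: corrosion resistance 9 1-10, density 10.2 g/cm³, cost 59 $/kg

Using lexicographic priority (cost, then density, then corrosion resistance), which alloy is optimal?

First minimize cost: best is 8, kept {S3, S4, S7}.
Then minimize density: best is 6.0, kept {S3}.

S3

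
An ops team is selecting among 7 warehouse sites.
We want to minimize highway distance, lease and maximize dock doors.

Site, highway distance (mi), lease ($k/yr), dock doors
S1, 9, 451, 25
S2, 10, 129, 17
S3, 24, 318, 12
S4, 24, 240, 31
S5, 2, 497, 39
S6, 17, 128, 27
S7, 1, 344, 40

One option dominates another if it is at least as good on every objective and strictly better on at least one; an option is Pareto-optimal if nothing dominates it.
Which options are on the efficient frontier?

S2, S4, S6, S7

S1: dominated by S7 (highway distance 1≤9, lease 344≤451, dock doors 40≥25).
S2: not dominated.
S3: dominated by S2 (highway distance 10≤24, lease 129≤318, dock doors 17≥12).
S4: not dominated.
S5: dominated by S7 (highway distance 1≤2, lease 344≤497, dock doors 40≥39).
S6: not dominated (best lease).
S7: not dominated (best highway distance).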